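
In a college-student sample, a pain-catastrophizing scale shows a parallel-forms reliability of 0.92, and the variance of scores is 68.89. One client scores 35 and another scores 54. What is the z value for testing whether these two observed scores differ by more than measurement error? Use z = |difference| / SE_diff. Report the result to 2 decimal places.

5.72

σ = 68.89^(1/2) = 8.300
SEM = 8.300 * √(1 − 0.920) = 8.300 * √0.080 ≈ 8.300 * 0.283 ≈ 2.348
Standard error of the difference = 2.348·√2 ≈ 3.320
z = |35 − 54| / 3.320 = 19 / 3.320 ≈ 5.723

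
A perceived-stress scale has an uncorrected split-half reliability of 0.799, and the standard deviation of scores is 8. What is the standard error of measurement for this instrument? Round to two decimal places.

Full-length reliability (Spearman-Brown) = 2(0.799)/(1+0.799) ≈ 0.8883
SEM = 8.0000 · √(1 − 0.8883) = 8.0000 · √0.1117 ≈ 8.0000 · 0.3343 ≈ 2.6741

2.67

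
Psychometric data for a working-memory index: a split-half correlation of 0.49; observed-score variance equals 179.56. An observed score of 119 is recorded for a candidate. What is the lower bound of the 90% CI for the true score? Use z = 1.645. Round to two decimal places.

SD = √179.56 = 13.4000
Full-length reliability (Spearman-Brown) = 2(0.49)/(1+0.49) ≈ 0.6577
SEM = 13.4000 · √(1 − 0.6577) = 13.4000 · √0.3423 ≈ 13.4000 · 0.5850 ≈ 7.8397
Half-width = 1.645·7.8397 ≈ 12.8962
Lower limit = 119 − 12.8962 ≈ 106.1038

106.10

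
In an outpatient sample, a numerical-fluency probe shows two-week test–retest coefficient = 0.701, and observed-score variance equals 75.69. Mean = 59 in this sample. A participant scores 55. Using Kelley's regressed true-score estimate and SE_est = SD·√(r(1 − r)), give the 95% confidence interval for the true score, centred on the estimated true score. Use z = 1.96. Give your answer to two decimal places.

[48.39, 64.00]

σ = 75.69^(1/2) = 8.700
Estimated true score = 0.701*55 + (1 − 0.701)*59 ≈ 56.196
SE_est = 8.700·√[r(1 − r)] ≈ 3.983
CI = 56.196 ± 1.96 * 3.983 → [48.389, 64.003]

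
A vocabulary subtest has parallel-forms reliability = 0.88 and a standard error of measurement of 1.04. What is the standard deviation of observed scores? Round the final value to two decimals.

3.00

SD = 1.04 / √(1 − 0.88) ≈ 3.0022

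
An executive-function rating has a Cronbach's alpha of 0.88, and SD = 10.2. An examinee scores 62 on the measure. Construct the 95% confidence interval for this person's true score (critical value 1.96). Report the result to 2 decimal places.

[55.07, 68.93]

SEM = 10.20000 * √(1 − 0.88000) = 10.20000 * √0.12000 ≈ 10.20000 * 0.34641 ≈ 3.53338
Half-width = 1.96*3.53338 ≈ 6.92543
95% CI: 62 ± 6.92543 = [55.07457, 68.92543]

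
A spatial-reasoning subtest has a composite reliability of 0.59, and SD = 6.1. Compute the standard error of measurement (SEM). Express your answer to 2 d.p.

3.91

SEM = 6.100 × √(1 − 0.590) = 6.100 × √0.410 ≈ 6.100 × 0.640 ≈ 3.906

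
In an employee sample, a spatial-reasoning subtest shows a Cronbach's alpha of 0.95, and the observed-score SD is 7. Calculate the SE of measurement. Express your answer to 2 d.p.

SEM = 7.0000 · √(1 − 0.9500) = 7.0000 · √0.0500 ≈ 7.0000 · 0.2236 ≈ 1.5652

1.57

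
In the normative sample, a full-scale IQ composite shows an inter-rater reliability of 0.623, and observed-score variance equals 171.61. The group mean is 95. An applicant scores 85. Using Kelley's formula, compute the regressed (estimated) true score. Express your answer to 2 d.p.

Estimated true score = 0.6230·85 + (1 − 0.6230)·95 ≈ 88.7700

88.77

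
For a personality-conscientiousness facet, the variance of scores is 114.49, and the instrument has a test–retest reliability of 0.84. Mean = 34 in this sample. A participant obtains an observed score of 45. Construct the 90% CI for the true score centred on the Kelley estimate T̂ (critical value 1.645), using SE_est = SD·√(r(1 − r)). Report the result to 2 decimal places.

[36.79, 49.69]

SD = √114.49 = 10.70000
T̂ = 0.84000(45) + 0.16000(34) ≃ 43.24000
SE_est = SD * √(r(1 − r)) = 10.70000 * √0.13440 ≃ 10.70000 * 0.36661 ≃ 3.92268
90% CI: 43.24000 ± 6.45282 ≃ (36.78718, 49.69282)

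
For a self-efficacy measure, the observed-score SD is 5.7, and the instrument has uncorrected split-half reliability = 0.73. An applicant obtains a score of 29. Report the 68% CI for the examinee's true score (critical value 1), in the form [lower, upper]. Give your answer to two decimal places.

Spearman-Brown: r = 2(0.73) / (1 + 0.73) = 1.4600 / 1.7300 ≈ 0.8439
SEM = 5.7000 * √(1 − 0.8439) = 5.7000 * √0.1561 ≈ 5.7000 * 0.3951 ≈ 2.2518
Margin = 1 * 2.2518 ≈ 2.2518
CI = 29 ± 2.2518 → [26.7482, 31.2518]

[26.75, 31.25]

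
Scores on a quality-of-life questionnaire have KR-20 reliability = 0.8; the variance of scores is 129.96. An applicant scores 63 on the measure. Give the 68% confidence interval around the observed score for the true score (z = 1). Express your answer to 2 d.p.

[57.90, 68.10]

σ = 129.96^(1/2) = 11.400
The standard error of measurement is 11.400·√(1 − 0.800) ≃ 11.400·0.447 ≃ 5.098.
Margin = 1 · 5.098 ≃ 5.098
CI = 63 ± 5.098 → [57.902, 68.098]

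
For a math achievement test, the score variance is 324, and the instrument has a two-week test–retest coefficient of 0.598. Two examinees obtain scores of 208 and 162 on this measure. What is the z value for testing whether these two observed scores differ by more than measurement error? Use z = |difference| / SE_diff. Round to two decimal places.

2.85

SD = √324 = 18.00000
The standard error of measurement is 18.00000·√(1 − 0.59800) ≃ 18.00000·0.63403 ≃ 11.41262.
SE_diff = √2 · SEM ≃ 16.13989
z = 46 / 16.13989 ≃ 2.85008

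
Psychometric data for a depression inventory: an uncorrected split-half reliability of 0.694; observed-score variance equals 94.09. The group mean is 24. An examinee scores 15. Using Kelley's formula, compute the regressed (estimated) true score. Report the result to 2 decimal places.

Full-length reliability (Spearman-Brown) = 2(0.694)/(1+0.694) ≈ 0.81936
T̂ = r·X + (1 − r)·M = 0.81936×15 + 0.18064×24 ≈ 12.29044 + 4.33530 ≈ 16.62574

16.63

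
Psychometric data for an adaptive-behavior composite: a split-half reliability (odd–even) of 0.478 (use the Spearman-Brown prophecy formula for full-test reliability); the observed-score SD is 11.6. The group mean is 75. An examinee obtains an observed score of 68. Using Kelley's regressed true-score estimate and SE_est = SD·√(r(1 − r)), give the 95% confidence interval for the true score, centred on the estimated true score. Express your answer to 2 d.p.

[59.61, 81.34]

r_full = 2·0.478 / (1 + 0.478) ≃ 0.64682
T̂ = r·X + (1 − r)·M = 0.64682·68 + 0.35318·75 = 43.98376 + 26.48850 ≃ 70.47226
SE_est = SD · √(r(1 − r)) = 11.60000 · √0.22844 ≃ 11.60000 · 0.47796 ≃ 5.54431
95% CI: 70.47226 ± 10.86685 ≃ (59.60541, 81.33911)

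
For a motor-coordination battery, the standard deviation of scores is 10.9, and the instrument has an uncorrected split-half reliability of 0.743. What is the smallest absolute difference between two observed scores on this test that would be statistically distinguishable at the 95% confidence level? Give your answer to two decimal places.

Spearman-Brown: r = 2(0.743) / (1 + 0.743) = 1.486 / 1.743 ≈ 0.853
SEM = 10.900·√(1 − 0.853) ≈ 4.185
SE_diff = SEM · √2 ≈ 4.185 · 1.414 ≈ 5.919
Minimum reliable difference = 1.96 · SE_diff ≈ 1.96 · 5.919 ≈ 11.602

11.60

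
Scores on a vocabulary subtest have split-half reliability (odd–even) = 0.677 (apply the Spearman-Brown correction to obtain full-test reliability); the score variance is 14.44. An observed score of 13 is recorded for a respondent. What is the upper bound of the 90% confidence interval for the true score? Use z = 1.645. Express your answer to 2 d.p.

SD = √14.44 = 3.8000
Spearman-Brown: r = 2(0.677) / (1 + 0.677) = 1.3540 / 1.6770 ≈ 0.8074
SEM = 3.8000 · √(1 − 0.8074) = 3.8000 · √0.1926 ≈ 3.8000 · 0.4389 ≈ 1.6677
1.645 · SEM ≈ 2.7434
Upper bound: 13 + 2.7434 = 15.7434

15.74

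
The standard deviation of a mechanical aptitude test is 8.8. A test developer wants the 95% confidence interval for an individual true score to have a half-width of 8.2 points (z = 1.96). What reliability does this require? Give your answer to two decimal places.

SEM needed = half-width / z = 8.2/1.96 ≈ 4.18367
r = 1 − (SEM / SD)² = 1 − (4.18367 / 8.8)² ≈ 1 − 0.22602 ≈ 0.77398

0.77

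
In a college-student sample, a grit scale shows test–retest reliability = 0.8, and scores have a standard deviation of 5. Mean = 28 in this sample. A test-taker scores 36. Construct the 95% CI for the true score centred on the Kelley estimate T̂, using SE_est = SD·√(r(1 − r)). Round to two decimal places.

[30.48, 38.32]

T̂ = 0.8000(36) + 0.2000(28) ≈ 34.4000
SE_est = 5.0000*√(0.8000*0.2000) ≈ 2.0000
95% CI: 34.4000 ± 3.9200 ≈ (30.4800, 38.3200)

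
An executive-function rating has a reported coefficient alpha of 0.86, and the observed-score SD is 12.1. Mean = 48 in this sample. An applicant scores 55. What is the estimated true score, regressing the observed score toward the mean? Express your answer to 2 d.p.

T̂ = 0.8600(55) + 0.1400(48) ≃ 54.0200

54.02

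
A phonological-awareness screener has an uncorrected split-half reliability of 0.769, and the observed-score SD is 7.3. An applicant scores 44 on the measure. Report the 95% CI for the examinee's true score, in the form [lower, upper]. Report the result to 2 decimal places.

[38.83, 49.17]

r_full = 2·0.769 / (1 + 0.769) ≃ 0.86942
The standard error of measurement is 7.30000*√(1 − 0.86942) ≃ 7.30000*0.36136 ≃ 2.63794.
1.96 * SEM ≃ 5.17036
Interval: (38.82964, 49.17036)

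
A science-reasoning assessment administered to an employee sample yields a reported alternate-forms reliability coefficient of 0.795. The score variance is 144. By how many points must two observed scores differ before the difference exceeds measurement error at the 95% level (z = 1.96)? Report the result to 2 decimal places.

SD = √144 = 12.0000
SEM = 12.0000 * √(1 − 0.7950) = 12.0000 * √0.2050 ≃ 12.0000 * 0.4528 ≃ 5.4332
SE_diff = SEM * √2 ≃ 5.4332 * 1.4142 ≃ 7.6837
Minimum reliable difference = 1.96 * SE_diff ≃ 1.96 * 7.6837 ≃ 15.0601

15.06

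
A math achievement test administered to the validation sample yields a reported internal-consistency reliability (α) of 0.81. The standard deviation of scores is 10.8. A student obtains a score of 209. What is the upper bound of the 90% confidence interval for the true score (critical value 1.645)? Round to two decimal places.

216.74

SEM = 10.800*√(1 − 0.810) ≈ 4.708
1.645 * SEM ≈ 7.744
Upper limit = 209 + 7.744 ≈ 216.744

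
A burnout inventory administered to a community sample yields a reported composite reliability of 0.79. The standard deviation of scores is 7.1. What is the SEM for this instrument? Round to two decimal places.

3.25

SEM = 7.100 * √(1 − 0.790) = 7.100 * √0.210 ≃ 7.100 * 0.458 ≃ 3.254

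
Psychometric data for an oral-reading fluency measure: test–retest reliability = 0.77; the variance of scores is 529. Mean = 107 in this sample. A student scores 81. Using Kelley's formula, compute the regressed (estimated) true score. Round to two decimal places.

T̂ = 0.7700(81) + 0.2300(107) ≈ 86.9800

86.98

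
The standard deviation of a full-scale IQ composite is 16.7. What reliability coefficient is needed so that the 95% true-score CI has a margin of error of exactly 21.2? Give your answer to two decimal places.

SEM needed = half-width / z = 21.2/1.96 ≈ 10.81633
r = 1 − (10.81633/16.7)² ≈ 1 − 0.41949 ≈ 0.58051

0.58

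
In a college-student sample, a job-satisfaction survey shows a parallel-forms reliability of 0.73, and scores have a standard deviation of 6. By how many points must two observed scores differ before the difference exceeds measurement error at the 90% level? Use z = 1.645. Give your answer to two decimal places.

7.25

SEM = 6.0000 * √(1 − 0.7300) = 6.0000 * √0.2700 ≈ 6.0000 * 0.5196 ≈ 3.1177
SE_diff = √2 * SEM ≈ 4.4091
Minimum reliable difference = 1.645 * SE_diff ≈ 1.645 * 4.4091 ≈ 7.2529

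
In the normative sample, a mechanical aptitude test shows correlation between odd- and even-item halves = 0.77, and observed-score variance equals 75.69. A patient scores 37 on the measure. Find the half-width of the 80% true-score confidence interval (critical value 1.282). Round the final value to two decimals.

4.02

σ = 75.69^(1/2) = 8.7000
Full-length reliability (Spearman-Brown) = 2(0.77)/(1+0.77) ≈ 0.8701
SEM = 8.7000·√(1 − 0.8701) ≈ 3.1361
1.282 · SEM ≈ 4.0205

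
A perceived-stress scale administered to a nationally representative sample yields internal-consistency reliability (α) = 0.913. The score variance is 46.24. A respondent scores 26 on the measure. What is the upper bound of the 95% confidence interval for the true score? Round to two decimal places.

29.93

SD = √46.24 ≈ 6.80000
The standard error of measurement is 6.80000·√(1 − 0.91300) ≈ 6.80000·0.29496 ≈ 2.00571.
Margin = 1.96 · 2.00571 ≈ 3.93120
Upper limit = 26 + 3.93120 ≈ 29.93120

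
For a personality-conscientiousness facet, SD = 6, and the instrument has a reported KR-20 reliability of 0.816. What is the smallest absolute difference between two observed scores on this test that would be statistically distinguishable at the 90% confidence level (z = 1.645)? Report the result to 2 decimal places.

SEM = 6.00000*√(1 − 0.81600) ≈ 2.57371
SE_diff = √2 * SEM ≈ 3.63978
Smallest detectable difference = 1.645*3.63978 ≈ 5.98744

5.99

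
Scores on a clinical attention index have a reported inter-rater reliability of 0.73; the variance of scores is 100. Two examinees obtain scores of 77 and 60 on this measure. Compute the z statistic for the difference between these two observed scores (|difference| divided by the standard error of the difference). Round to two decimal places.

SD = √100 = 10.00000
The standard error of measurement is 10.00000·√(1 − 0.73000) ≈ 10.00000·0.51962 ≈ 5.19615.
Standard error of the difference = 5.19615·√2 ≈ 7.34847
z = 17 / 7.34847 ≈ 2.31341

2.31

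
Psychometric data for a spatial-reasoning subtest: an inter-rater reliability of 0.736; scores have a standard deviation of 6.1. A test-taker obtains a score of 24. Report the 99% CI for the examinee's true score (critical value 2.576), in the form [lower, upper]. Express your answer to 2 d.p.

SEM = 6.10000*√(1 − 0.73600) ≃ 3.13424
Margin = 2.576 * 3.13424 ≃ 8.07379
99% CI: 24 ± 8.07379 = [15.92621, 32.07379]

[15.93, 32.07]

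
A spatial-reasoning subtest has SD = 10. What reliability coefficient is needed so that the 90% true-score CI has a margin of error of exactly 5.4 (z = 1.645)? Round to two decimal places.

SEM needed = half-width / z = 5.4/1.645 ≃ 3.283
r = 1 − (3.283/10)² ≃ 1 − 0.108 ≃ 0.892

0.89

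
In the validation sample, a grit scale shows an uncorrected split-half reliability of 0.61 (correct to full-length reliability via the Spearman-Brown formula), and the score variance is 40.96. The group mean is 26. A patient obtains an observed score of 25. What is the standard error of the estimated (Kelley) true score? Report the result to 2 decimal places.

2.74

SD = √40.96 ≃ 6.4000
r_full = 2·0.61 / (1 + 0.61) ≃ 0.7578
SE_est = SD * √(r(1 − r)) = 6.4000 * √0.1836 ≃ 6.4000 * 0.4284 ≃ 2.7420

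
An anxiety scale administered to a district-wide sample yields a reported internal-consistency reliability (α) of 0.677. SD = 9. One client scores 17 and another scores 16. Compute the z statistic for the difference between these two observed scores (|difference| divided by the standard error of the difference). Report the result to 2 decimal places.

The standard error of measurement is 9.000×√(1 − 0.677) ≃ 9.000×0.568 ≃ 5.115.
Standard error of the difference = 5.115·√2 ≃ 7.234
z = |17 − 16| / 7.234 = 1 / 7.234 ≃ 0.138

0.14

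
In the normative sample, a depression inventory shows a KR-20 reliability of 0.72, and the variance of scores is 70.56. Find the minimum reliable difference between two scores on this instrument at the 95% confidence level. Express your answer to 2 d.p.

12.32

SD = √70.56 ≈ 8.400
SEM = 8.400 · √(1 − 0.720) = 8.400 · √0.280 ≈ 8.400 · 0.529 ≈ 4.445
SE_diff = √2 · SEM ≈ 6.286
Smallest detectable difference = 1.96·6.286 ≈ 12.321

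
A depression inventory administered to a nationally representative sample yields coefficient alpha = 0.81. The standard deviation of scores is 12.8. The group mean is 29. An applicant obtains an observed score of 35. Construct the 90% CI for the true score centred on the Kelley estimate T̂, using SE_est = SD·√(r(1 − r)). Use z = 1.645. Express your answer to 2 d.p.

[25.60, 42.12]

Estimated true score = 0.8100·35 + (1 − 0.8100)·29 ≃ 33.8600
SE_est = 12.8000·√(0.8100·0.1900) ≃ 5.0215
90% CI: 33.8600 ± 8.2603 ≃ (25.5997, 42.1203)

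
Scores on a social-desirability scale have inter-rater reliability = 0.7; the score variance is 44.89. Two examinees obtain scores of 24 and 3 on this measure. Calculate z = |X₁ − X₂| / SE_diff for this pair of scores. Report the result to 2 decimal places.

4.05

SD = √44.89 = 6.700
SEM = 6.700 * √(1 − 0.700) = 6.700 * √0.300 ≈ 6.700 * 0.548 ≈ 3.670
Standard error of the difference = 3.670·√2 ≈ 5.190
z = 21 / 5.190 ≈ 4.046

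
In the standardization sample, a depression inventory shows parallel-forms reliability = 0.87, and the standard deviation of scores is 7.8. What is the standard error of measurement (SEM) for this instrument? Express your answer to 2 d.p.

The standard error of measurement is 7.800·√(1 − 0.870) ≈ 7.800·0.361 ≈ 2.812.

2.81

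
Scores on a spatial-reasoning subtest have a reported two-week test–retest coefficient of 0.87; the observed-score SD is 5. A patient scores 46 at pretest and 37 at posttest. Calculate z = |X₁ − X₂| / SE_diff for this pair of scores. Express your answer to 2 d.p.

3.53

SEM = 5.00000×√(1 − 0.87000) ≈ 1.80278
SE_diff = √2 × SEM ≈ 2.54951
z = 9 / 2.54951 ≈ 3.53009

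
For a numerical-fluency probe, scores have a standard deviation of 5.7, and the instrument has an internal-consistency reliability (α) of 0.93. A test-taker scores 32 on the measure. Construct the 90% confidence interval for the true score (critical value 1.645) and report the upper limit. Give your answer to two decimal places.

SEM = 5.70000 · √(1 − 0.93000) = 5.70000 · √0.07000 ≈ 5.70000 · 0.26458 ≈ 1.50808
Half-width = 1.645·1.50808 ≈ 2.48079
Upper bound: 32 + 2.48079 = 34.48079

34.48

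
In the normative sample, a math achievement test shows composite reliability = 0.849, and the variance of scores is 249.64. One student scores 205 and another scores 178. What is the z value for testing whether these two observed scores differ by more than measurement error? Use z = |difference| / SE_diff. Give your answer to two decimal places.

SD = √249.64 = 15.8000
The standard error of measurement is 15.8000·√(1 − 0.8490) ≈ 15.8000·0.3886 ≈ 6.1397.
SE_diff = √2 · SEM ≈ 8.6828
z = 27 / 8.6828 ≈ 3.1096

3.11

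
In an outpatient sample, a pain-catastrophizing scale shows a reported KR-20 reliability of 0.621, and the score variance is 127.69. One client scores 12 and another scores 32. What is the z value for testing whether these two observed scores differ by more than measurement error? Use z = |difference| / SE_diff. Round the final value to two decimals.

SD = √127.69 ≃ 11.3000
SEM = 11.3000 · √(1 − 0.6210) = 11.3000 · √0.3790 ≃ 11.3000 · 0.6156 ≃ 6.9566
SE_diff = √2 · SEM ≃ 9.8381
z = |12 − 32| / 9.8381 = 20 / 9.8381 ≃ 2.0329

2.03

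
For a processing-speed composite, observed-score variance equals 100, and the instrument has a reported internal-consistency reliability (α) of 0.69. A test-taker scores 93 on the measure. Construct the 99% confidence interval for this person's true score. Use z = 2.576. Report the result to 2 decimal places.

SD = √100 ≈ 10.0000
SEM = 10.0000 * √(1 − 0.6900) = 10.0000 * √0.3100 ≈ 10.0000 * 0.5568 ≈ 5.5678
Half-width = 2.576*5.5678 ≈ 14.3426
99% CI: 93 ± 14.3426 = [78.6574, 107.3426]

[78.66, 107.34]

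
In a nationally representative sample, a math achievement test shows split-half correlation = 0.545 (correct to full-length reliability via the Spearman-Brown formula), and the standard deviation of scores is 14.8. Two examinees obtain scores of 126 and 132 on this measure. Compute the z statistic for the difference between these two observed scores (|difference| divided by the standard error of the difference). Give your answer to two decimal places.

0.53

Spearman-Brown: r = 2(0.545) / (1 + 0.545) = 1.0900 / 1.5450 ≈ 0.7055
SEM = 14.8000·√(1 − 0.7055) ≈ 8.0316
SE_diff = SEM · √2 ≈ 8.0316 · 1.4142 ≈ 11.3584
z = |126 − 132| / 11.3584 = 6 / 11.3584 ≈ 0.5282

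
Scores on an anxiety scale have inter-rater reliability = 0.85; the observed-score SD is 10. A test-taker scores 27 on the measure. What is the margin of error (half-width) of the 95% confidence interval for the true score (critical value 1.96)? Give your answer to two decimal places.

7.59

SEM = 10.000 * √(1 − 0.850) = 10.000 * √0.150 ≃ 10.000 * 0.387 ≃ 3.873
Margin = 1.96 * 3.873 ≃ 7.591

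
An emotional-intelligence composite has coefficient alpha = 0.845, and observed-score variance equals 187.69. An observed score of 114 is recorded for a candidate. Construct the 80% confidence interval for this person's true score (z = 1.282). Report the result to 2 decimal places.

[107.09, 120.91]

SD = √187.69 ≈ 13.7000
SEM = 13.7000 × √(1 − 0.8450) = 13.7000 × √0.1550 ≈ 13.7000 × 0.3937 ≈ 5.3937
1.282 × SEM ≈ 6.9147
Interval: (107.0853, 120.9147)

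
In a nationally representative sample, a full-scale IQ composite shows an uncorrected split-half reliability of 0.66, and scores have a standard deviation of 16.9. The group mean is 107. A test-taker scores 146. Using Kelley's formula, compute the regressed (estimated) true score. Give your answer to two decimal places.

138.01

r_full = 2·0.66 / (1 + 0.66) ≈ 0.7952
T̂ = r·X + (1 − r)·M = 0.7952*146 + 0.2048*107 ≈ 116.0964 + 21.9157 ≈ 138.0120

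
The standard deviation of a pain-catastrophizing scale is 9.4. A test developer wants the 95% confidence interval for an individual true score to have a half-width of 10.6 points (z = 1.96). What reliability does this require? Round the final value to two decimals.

SEM needed = half-width / z = 10.6/1.96 ≈ 5.408
r = 1 − (SEM / SD)² = 1 − (5.408 / 9.4)² ≈ 1 − 0.331 ≈ 0.669

0.67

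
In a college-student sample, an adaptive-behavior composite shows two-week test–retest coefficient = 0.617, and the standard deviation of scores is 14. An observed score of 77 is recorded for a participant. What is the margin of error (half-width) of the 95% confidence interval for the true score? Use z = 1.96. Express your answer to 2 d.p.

16.98

The standard error of measurement is 14.000·√(1 − 0.617) ≈ 14.000·0.619 ≈ 8.664.
1.96 · SEM ≈ 16.982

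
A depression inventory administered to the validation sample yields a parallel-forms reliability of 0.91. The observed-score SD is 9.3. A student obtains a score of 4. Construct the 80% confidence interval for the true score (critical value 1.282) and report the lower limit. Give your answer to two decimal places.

0.42

SEM = 9.300 * √(1 − 0.910) = 9.300 * √0.090 ≈ 9.300 * 0.300 ≈ 2.790
Half-width = 1.282*2.790 ≈ 3.577
Lower bound: 4 − 3.577 = 0.423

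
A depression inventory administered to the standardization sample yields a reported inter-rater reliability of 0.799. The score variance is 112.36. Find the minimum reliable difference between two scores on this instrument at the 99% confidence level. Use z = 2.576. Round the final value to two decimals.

SD = √112.36 = 10.600
SEM = 10.600*√(1 − 0.799) ≈ 4.752
SE_diff = √2 * SEM ≈ 6.721
Minimum reliable difference = 2.576 * SE_diff ≈ 2.576 * 6.721 ≈ 17.313

17.31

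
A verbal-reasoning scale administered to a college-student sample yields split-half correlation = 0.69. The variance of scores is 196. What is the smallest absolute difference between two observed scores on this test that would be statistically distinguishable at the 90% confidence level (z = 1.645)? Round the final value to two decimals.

13.95

SD = √196 = 14.000
Spearman-Brown: r = 2(0.69) / (1 + 0.69) = 1.380 / 1.690 ≃ 0.817
The standard error of measurement is 14.000×√(1 − 0.817) ≃ 14.000×0.428 ≃ 5.996.
Standard error of the difference = 5.996·√2 ≃ 8.480
Minimum reliable difference = 1.645 × SE_diff ≃ 1.645 × 8.480 ≃ 13.949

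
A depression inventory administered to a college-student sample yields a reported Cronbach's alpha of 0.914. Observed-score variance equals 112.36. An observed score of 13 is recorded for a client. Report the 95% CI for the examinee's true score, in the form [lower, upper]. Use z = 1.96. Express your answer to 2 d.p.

[6.91, 19.09]

SD = √112.36 ≈ 10.6000
SEM = 10.6000 · √(1 − 0.9140) = 10.6000 · √0.0860 ≈ 10.6000 · 0.2933 ≈ 3.1085
1.96 · SEM ≈ 6.0927
Interval: (6.9073, 19.0927)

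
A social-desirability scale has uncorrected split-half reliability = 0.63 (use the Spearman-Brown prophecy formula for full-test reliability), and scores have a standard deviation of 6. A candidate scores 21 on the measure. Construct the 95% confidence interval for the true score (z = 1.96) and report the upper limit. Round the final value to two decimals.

26.60

Spearman-Brown: r = 2(0.63) / (1 + 0.63) = 1.260 / 1.630 ≈ 0.773
SEM = 6.000·√(1 − 0.773) ≈ 2.859
1.96 · SEM ≈ 5.603
Upper limit = 21 + 5.603 ≈ 26.603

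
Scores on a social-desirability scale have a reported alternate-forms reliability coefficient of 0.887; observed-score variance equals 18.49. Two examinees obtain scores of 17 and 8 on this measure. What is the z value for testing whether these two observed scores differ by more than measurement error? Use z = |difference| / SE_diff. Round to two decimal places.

σ = 18.49^(1/2) = 4.300
SEM = 4.300×√(1 − 0.887) ≃ 1.445
SE_diff = SEM × √2 ≃ 1.445 × 1.414 ≃ 2.044
z = 9 / 2.044 ≃ 4.403

4.40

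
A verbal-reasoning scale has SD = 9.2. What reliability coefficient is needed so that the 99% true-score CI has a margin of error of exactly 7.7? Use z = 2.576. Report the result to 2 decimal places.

Required SEM = 7.7 / 2.576 ≈ 2.989
r = 1 − (2.989/9.2)² ≈ 1 − 0.106 ≈ 0.894

0.89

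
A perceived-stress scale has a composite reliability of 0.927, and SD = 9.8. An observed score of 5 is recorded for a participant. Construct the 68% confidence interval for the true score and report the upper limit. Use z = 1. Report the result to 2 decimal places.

SEM = 9.8000 × √(1 − 0.9270) = 9.8000 × √0.0730 ≈ 9.8000 × 0.2702 ≈ 2.6478
Margin = 1 × 2.6478 ≈ 2.6478
Upper limit = 5 + 2.6478 ≈ 7.6478

7.65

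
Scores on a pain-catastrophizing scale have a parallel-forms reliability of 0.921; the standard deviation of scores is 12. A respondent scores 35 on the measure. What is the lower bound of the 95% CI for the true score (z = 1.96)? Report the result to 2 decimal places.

28.39

SEM = 12.000 × √(1 − 0.921) = 12.000 × √0.079 ≃ 12.000 × 0.281 ≃ 3.373
Half-width = 1.96×3.373 ≃ 6.611
Lower bound: 35 − 6.611 = 28.389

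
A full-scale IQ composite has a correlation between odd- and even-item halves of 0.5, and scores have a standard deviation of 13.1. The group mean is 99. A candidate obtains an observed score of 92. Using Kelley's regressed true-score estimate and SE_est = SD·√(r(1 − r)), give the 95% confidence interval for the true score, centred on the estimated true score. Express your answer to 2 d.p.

Full-length reliability (Spearman-Brown) = 2(0.5)/(1+0.5) ≈ 0.66667
Estimated true score = 0.66667·92 + (1 − 0.66667)·99 ≈ 94.33333
SE_est = SD · √(r(1 − r)) = 13.10000 · √0.22222 ≈ 13.10000 · 0.47140 ≈ 6.17540
95% CI: 94.33333 ± 12.10378 ≈ (82.22955, 106.43712)

[82.23, 106.44]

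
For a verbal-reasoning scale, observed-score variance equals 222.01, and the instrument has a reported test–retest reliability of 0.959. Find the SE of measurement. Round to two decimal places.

σ = 222.01^(1/2) = 14.9000
The standard error of measurement is 14.9000*√(1 − 0.9590) ≃ 14.9000*0.2025 ≃ 3.0170.

3.02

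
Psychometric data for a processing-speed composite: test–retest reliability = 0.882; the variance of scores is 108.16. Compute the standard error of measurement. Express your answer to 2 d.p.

3.57

SD = √108.16 = 10.400
SEM = 10.400 * √(1 − 0.882) = 10.400 * √0.118 ≈ 10.400 * 0.344 ≈ 3.573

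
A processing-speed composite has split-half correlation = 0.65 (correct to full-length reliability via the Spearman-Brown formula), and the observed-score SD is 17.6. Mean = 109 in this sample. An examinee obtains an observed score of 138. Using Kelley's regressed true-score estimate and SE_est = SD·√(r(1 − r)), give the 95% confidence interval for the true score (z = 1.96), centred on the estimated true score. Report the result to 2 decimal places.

[117.75, 145.95]

r_full = 2·0.65 / (1 + 0.65) ≈ 0.788
T̂ = 0.788(138) + 0.212(109) ≈ 131.848
SE_est = SD * √(r(1 − r)) = 17.600 * √0.167 ≈ 17.600 * 0.409 ≈ 7.195
CI = 131.848 ± 1.96 * 7.195 → [117.746, 145.951]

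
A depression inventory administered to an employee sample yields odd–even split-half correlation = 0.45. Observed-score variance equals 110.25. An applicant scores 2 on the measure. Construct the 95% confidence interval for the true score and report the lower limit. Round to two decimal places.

SD = √110.25 ≈ 10.50000
Spearman-Brown: r = 2(0.45) / (1 + 0.45) = 0.90000 / 1.45000 ≈ 0.62069
SEM = 10.50000 × √(1 − 0.62069) = 10.50000 × √0.37931 ≈ 10.50000 × 0.61588 ≈ 6.46676
Half-width = 1.96×6.46676 ≈ 12.67485
Lower bound: 2 − 12.67485 = -10.67485

-10.67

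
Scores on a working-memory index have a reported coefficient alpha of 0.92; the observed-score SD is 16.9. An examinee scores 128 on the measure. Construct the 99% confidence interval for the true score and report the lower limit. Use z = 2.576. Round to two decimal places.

115.69

SEM = 16.90000 × √(1 − 0.92000) = 16.90000 × √0.08000 ≃ 16.90000 × 0.28284 ≃ 4.78004
Half-width = 2.576×4.78004 ≃ 12.31339
Lower limit = 128 − 12.31339 ≃ 115.68661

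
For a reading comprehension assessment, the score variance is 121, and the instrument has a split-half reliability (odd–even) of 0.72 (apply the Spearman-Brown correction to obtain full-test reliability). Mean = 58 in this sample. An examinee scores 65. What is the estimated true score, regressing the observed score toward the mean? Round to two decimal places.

63.86

Full-length reliability (Spearman-Brown) = 2(0.72)/(1+0.72) ≈ 0.83721
T̂ = r·X + (1 − r)·M = 0.83721×65 + 0.16279×58 ≈ 54.41860 + 9.44186 ≈ 63.86047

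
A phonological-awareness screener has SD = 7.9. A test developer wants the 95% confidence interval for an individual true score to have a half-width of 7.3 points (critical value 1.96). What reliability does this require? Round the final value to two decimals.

Required SEM = 7.3 / 1.96 ≃ 3.724
r = 1 − (SEM / SD)² = 1 − (3.724 / 7.9)² ≃ 1 − 0.222 ≃ 0.778

0.78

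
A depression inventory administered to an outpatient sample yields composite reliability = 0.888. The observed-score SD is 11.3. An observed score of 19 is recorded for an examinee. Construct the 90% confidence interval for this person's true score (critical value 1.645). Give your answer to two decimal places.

[12.78, 25.22]

SEM = 11.30000 * √(1 − 0.88800) = 11.30000 * √0.11200 ≈ 11.30000 * 0.33466 ≈ 3.78170
1.645 * SEM ≈ 6.22090
90% CI: 19 ± 6.22090 = [12.77910, 25.22090]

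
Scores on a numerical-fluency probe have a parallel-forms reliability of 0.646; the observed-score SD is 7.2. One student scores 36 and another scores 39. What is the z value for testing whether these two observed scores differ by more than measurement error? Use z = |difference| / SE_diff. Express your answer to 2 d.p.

SEM = 7.20000 · √(1 − 0.64600) = 7.20000 · √0.35400 ≈ 7.20000 · 0.59498 ≈ 4.28385
SE_diff = SEM · √2 ≈ 4.28385 · 1.41421 ≈ 6.05828
z = |36 − 39| / 6.05828 = 3 / 6.05828 ≈ 0.49519

0.50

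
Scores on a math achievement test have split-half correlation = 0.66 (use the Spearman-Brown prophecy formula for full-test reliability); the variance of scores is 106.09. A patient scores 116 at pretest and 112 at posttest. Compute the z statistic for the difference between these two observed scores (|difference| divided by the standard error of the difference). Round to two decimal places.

σ = 106.09^(1/2) = 10.3000
r_full = 2·0.66 / (1 + 0.66) ≈ 0.7952
SEM = 10.3000·√(1 − 0.7952) ≈ 4.6615
Standard error of the difference = 4.6615·√2 ≈ 6.5923
z = |116 − 112| / 6.5923 = 4 / 6.5923 ≈ 0.6068

0.61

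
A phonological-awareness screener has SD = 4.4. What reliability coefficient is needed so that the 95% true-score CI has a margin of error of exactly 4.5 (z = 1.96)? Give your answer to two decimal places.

SEM needed = half-width / z = 4.5/1.96 ≈ 2.29592
Required reliability = 1 − (SEM/SD)² = 1 − 0.27227 ≈ 0.72773

0.73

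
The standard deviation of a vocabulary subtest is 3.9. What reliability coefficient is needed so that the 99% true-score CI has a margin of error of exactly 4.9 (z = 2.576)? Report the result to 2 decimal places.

SEM needed = half-width / z = 4.9/2.576 ≈ 1.90217
Required reliability = 1 − (SEM/SD)² = 1 − 0.23789 ≈ 0.76211

0.76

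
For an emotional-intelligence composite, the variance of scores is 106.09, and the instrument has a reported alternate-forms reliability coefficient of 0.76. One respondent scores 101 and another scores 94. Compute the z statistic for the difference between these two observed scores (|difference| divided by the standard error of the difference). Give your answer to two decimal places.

σ = 106.09^(1/2) = 10.300
SEM = 10.300 * √(1 − 0.760) = 10.300 * √0.240 ≃ 10.300 * 0.490 ≃ 5.046
SE_diff = SEM * √2 ≃ 5.046 * 1.414 ≃ 7.136
z = 7 / 7.136 ≃ 0.981

0.98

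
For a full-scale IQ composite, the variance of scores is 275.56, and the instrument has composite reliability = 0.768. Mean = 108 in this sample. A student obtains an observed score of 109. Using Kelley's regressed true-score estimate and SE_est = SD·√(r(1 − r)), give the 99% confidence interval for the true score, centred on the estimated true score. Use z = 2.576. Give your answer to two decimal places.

[90.72, 126.82]

SD = √275.56 = 16.600
T̂ = r·X + (1 − r)·M = 0.768·109 + 0.232·108 = 83.712 + 25.056 ≈ 108.768
SE_est = SD · √(r(1 − r)) = 16.600 · √0.178 ≈ 16.600 · 0.422 ≈ 7.007
CI = 108.768 ± 2.576 · 7.007 → [90.718, 126.818]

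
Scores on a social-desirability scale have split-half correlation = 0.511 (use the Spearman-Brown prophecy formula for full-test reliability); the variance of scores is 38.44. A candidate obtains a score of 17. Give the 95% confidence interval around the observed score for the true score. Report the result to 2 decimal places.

[10.09, 23.91]

σ = 38.44^(1/2) = 6.2000
r_full = 2·0.511 / (1 + 0.511) ≃ 0.6764
SEM = 6.2000 * √(1 − 0.6764) = 6.2000 * √0.3236 ≃ 6.2000 * 0.5689 ≃ 3.5271
1.96 * SEM ≃ 6.9131
CI = 17 ± 6.9131 → [10.0869, 23.9131]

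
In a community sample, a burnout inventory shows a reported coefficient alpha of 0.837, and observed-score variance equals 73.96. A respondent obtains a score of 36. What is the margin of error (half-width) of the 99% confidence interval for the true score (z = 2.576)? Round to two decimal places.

σ = 73.96^(1/2) = 8.6000
SEM = 8.6000·√(1 − 0.8370) ≈ 3.4721
Half-width = 2.576·3.4721 ≈ 8.9441

8.94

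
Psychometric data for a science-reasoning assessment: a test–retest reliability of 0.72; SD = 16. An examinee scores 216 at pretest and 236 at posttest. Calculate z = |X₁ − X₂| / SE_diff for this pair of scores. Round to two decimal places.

1.67

SEM = 16.000 * √(1 − 0.720) = 16.000 * √0.280 ≈ 16.000 * 0.529 ≈ 8.466
SE_diff = √2 * SEM ≈ 11.973
z = |216 − 236| / 11.973 = 20 / 11.973 ≈ 1.670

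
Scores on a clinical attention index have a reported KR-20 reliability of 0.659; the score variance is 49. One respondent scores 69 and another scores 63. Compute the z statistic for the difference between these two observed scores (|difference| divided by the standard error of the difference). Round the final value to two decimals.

1.04

σ = 49^(1/2) = 7.00000
SEM = 7.00000 × √(1 − 0.65900) = 7.00000 × √0.34100 ≈ 7.00000 × 0.58395 ≈ 4.08766
SE_diff = √2 × SEM ≈ 5.78083
z = 6 / 5.78083 ≈ 1.03791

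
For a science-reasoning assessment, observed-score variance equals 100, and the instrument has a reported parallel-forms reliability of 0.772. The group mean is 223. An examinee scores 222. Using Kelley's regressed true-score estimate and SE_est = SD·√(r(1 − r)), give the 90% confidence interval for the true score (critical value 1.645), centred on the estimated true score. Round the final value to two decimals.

σ = 100^(1/2) = 10.0000
Estimated true score = 0.7720·222 + (1 − 0.7720)·223 ≃ 222.2280
SE_est = 10.0000·√(0.7720·0.2280) ≃ 4.1954
CI = 222.2280 ± 1.645 · 4.1954 → [215.3265, 229.1295]

[215.33, 229.13]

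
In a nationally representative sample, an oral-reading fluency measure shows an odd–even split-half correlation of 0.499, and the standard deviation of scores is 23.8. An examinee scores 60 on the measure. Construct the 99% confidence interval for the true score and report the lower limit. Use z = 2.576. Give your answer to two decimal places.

24.56

r_full = 2·0.499 / (1 + 0.499) ≈ 0.6658
SEM = 23.8000 × √(1 − 0.6658) = 23.8000 × √0.3342 ≈ 23.8000 × 0.5781 ≈ 13.7593
Half-width = 2.576×13.7593 ≈ 35.4438
Lower bound: 60 − 35.4438 = 24.5562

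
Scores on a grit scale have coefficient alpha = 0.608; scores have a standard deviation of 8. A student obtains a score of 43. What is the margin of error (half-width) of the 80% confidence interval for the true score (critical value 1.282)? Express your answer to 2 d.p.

6.42

The standard error of measurement is 8.00000*√(1 − 0.60800) ≃ 8.00000*0.62610 ≃ 5.00879.
Half-width = 1.282*5.00879 ≃ 6.42127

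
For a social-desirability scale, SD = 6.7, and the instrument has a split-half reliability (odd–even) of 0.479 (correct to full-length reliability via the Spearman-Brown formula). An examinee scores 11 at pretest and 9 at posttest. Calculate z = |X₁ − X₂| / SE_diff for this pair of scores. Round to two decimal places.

Spearman-Brown: r = 2(0.479) / (1 + 0.479) = 0.958 / 1.479 ≈ 0.648
SEM = 6.700 · √(1 − 0.648) = 6.700 · √0.352 ≈ 6.700 · 0.594 ≈ 3.977
Standard error of the difference = 3.977·√2 ≈ 5.624
z = |11 − 9| / 5.624 = 2 / 5.624 ≈ 0.356

0.36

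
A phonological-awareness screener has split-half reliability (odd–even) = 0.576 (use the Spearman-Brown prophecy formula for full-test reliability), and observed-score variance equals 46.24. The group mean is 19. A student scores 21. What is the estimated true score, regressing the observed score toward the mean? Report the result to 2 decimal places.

20.46

Spearman-Brown: r = 2(0.576) / (1 + 0.576) = 1.15200 / 1.57600 ≃ 0.73096
T̂ = 0.73096(21) + 0.26904(19) ≃ 20.46193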